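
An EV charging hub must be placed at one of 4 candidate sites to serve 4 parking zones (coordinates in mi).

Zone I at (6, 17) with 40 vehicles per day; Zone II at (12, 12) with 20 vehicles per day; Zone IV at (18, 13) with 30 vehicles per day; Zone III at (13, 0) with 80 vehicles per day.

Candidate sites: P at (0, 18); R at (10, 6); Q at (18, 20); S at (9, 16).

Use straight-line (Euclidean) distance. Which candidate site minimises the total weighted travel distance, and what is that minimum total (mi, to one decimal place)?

Total weighted distance at each candidate:
  P (0, 18): total = 2848.4
  R (10, 6): total = 1450.2
  Q (18, 20): total = 2554.0
  S (9, 16): total = 1830.5
Minimum is at R with total 1450.2 mi.

R, total 1450.2 mi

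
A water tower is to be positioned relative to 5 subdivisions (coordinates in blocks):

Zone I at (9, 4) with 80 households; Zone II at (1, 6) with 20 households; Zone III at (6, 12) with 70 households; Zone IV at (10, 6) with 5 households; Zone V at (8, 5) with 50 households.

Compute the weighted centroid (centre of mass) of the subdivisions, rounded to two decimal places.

The minimiser of Σwᵢ‖p−pᵢ‖² is the weighted centroid p* = (Σwᵢpᵢ)/(Σwᵢ).
Σwᵢ = 225.
Σwᵢxᵢ = 80·9 + 20·1 + 70·6 + 5·10 + 50·8 = 1610.
Σwᵢyᵢ = 80·4 + 20·6 + 70·12 + 5·6 + 50·5 = 1560.
x* = 1610/225 = 7.16, y* = 1560/225 = 6.93.

(7.16, 6.93)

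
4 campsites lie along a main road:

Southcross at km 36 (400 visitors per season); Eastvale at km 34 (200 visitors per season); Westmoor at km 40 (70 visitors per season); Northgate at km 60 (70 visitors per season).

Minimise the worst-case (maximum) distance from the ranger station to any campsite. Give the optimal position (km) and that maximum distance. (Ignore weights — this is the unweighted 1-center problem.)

The 1-center on a line is the midpoint of the two extreme points: leftmost at 34, rightmost at 60.
Optimal location = (34 + 60)/2 = 47; maximum distance = (60 − 34)/2 = 13.

location 47, max distance 13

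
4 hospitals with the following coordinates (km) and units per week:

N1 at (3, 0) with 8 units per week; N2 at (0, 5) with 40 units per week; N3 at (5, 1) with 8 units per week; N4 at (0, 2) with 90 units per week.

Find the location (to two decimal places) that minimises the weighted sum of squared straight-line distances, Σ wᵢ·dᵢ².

(0.44, 2.66)

The minimiser of Σwᵢ‖p−pᵢ‖² is the weighted centroid p* = (Σwᵢpᵢ)/(Σwᵢ).
Σwᵢ = 146.
Σwᵢxᵢ = 8·3 + 40·0 + 8·5 + 90·0 = 64.
Σwᵢyᵢ = 8·0 + 40·5 + 8·1 + 90·2 = 388.
x* = 64/146 = 0.44, y* = 388/146 = 2.66.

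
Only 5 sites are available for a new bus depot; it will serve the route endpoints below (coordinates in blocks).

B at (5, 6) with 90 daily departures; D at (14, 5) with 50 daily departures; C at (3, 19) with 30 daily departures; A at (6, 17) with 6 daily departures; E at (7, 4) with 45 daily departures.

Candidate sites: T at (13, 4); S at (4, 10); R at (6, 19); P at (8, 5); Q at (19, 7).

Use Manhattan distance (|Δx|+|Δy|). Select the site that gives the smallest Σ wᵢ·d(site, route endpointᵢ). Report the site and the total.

P, total 1404 blocks

Total weighted distance at each candidate:
  T (13, 4): total = 2140
  S (4, 10): total = 1959
  R (6, 19): total = 3182
  P (8, 5): total = 1404
  Q (19, 7): total = 3353
Minimum is at P with total 1404 blocks.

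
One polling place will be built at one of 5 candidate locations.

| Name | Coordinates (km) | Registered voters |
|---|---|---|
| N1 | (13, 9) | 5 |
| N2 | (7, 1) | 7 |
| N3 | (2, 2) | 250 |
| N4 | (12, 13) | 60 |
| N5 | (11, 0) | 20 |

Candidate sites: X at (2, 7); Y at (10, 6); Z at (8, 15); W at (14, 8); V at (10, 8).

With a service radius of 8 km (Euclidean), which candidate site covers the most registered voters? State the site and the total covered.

Coverage radius r = 8 km; a point is covered iff (Δx)²+(Δy)² ≤ 8² = 64.
  X (2, 7): covers {N2, N3} → 257
  Y (10, 6): covers {N1, N2, N4, N5} → 92
  Z (8, 15): covers {N1, N4} → 65
  W (14, 8): covers {N1, N4} → 65
  V (10, 8): covers {N1, N2, N4} → 72
Maximum coverage at X: 257 registered voters.

X, covering 257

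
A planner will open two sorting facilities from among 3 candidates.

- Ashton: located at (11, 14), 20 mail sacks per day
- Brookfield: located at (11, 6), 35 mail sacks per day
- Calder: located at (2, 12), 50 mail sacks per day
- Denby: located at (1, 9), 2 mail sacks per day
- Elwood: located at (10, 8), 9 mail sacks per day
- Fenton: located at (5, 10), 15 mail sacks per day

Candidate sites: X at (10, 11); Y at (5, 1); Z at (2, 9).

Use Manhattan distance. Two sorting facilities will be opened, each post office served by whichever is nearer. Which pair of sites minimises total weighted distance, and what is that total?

Evaluate every pair (each demand assigned to the nearer of the two):
  {X, Z}: total = 529
  {X, Y}: total = 879
  {Y, Z}: total = 958
Best pair: {X, Z} with total 529.

{X, Z}, total 529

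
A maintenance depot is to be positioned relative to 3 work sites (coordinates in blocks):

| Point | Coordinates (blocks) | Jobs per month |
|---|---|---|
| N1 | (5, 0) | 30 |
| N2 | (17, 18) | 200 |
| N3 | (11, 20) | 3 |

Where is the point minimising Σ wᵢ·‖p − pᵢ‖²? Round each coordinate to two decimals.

(15.38, 15.71)

The minimiser of Σwᵢ‖p−pᵢ‖² is the weighted centroid p* = (Σwᵢpᵢ)/(Σwᵢ).
Σwᵢ = 233.
Σwᵢxᵢ = 30·5 + 200·17 + 3·11 = 3583.
Σwᵢyᵢ = 30·0 + 200·18 + 3·20 = 3660.
x* = 3583/233 = 15.38, y* = 3660/233 = 15.71.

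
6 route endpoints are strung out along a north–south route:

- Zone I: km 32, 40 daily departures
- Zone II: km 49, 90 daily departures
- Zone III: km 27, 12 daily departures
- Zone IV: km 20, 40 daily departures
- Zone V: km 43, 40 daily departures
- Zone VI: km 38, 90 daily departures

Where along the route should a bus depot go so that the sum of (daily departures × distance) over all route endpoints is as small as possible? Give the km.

For a sum of weighted absolute distances on a line, the optimum is the weighted median (not the mean). Total weight W = 312; half-weight = 156.
Sort by position and accumulate weight:
  km 20 (Zone IV, w=40) → cum 40
  km 27 (Zone III, w=12) → cum 52
  km 32 (Zone I, w=40) → cum 92
  km 38 (Zone VI, w=90) → cum 182  ≥ 156 → median here
  km 43 (Zone V, w=40) → cum 222
  km 49 (Zone II, w=90) → cum 312
Optimal location: km 38.

x = 38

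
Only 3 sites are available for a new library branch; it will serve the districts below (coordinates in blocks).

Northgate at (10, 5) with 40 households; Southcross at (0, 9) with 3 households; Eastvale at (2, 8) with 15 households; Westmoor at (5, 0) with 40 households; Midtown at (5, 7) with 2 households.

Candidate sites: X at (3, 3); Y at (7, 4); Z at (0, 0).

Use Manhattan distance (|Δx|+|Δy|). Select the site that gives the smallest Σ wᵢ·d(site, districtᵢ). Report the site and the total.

Y, total 581 blocks

Total weighted distance at each candidate:
  X (3, 3): total = 689
  Y (7, 4): total = 581
  Z (0, 0): total = 1001
Minimum is at Y with total 581 blocks.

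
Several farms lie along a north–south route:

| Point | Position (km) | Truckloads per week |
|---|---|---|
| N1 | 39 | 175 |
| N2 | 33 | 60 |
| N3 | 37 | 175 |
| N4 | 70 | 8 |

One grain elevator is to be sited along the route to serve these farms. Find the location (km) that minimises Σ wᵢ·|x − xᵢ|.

For a sum of weighted absolute distances on a line, the optimum is the weighted median (not the mean). Total weight W = 418; half-weight = 209.
Sort by position and accumulate weight:
  km 33 (N2, w=60) → cum 60
  km 37 (N3, w=175) → cum 235  ≥ 209 → median here
  km 39 (N1, w=175) → cum 410
  km 70 (N4, w=8) → cum 418
Optimal location: km 37.

x = 37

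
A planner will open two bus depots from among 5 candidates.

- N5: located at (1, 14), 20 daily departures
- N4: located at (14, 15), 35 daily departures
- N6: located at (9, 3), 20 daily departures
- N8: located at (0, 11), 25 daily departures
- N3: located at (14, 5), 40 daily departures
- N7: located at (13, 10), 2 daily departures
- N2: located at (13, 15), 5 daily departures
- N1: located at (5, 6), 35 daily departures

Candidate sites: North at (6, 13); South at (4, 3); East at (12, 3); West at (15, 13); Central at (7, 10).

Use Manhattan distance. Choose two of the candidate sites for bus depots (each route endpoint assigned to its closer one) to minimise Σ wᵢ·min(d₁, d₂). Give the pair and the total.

{North, East}, total 1231

Evaluate every pair (each demand assigned to the nearer of the two):
  {North, East}: total = 1231
  {West, Central}: total = 1285
  {South, West}: total = 1315
  {East, Central}: total = 1317
  {North, West}: total = 1355
  {East, West}: total = 1430
  {North, South}: total = 1455
  {South, East}: total = 1511
  {North, Central}: total = 1597
  {South, Central}: total = 1607
Best pair: {North, East} with total 1231.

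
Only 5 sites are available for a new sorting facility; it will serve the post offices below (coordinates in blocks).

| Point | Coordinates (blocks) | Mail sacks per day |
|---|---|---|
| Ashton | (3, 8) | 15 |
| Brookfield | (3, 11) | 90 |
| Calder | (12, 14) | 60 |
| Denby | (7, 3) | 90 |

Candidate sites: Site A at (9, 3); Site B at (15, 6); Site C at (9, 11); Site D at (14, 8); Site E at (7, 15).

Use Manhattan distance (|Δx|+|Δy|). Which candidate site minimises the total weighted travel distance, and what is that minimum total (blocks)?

Site C, total 1935 blocks

Total weighted distance at each candidate:
  Site A (9, 3): total = 2445
  Site B (15, 6): total = 3390
  Site C (9, 11): total = 1935
  Site D (14, 8): total = 2985
  Site E (7, 15): total = 2325
Minimum is at Site C with total 1935 blocks.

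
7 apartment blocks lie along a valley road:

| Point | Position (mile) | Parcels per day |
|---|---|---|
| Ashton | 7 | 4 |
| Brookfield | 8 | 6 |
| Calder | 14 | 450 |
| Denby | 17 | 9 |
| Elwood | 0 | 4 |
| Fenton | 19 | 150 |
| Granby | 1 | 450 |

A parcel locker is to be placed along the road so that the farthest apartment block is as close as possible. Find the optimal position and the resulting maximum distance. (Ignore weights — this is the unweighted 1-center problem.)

location 9.5, max distance 9.5

The 1-center on a line is the midpoint of the two extreme points: leftmost at 0, rightmost at 19.
Optimal location = (0 + 19)/2 = 9.5; maximum distance = (19 − 0)/2 = 9.5.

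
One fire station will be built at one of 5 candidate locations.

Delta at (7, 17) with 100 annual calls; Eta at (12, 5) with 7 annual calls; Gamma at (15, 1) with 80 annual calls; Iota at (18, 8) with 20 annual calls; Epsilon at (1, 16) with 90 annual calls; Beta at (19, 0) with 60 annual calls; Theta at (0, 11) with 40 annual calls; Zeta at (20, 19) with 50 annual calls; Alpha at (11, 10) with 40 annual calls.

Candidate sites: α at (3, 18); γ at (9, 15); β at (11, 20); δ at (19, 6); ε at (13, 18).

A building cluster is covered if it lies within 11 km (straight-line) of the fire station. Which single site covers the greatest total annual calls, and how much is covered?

β, covering 280

Coverage radius r = 11 km; a point is covered iff (Δx)²+(Δy)² ≤ 11² = 121.
  α (3, 18): covers {Delta, Epsilon, Theta} → 230
  γ (9, 15): covers {Delta, Eta, Epsilon, Theta, Alpha} → 277
  β (11, 20): covers {Delta, Epsilon, Zeta, Alpha} → 280
  δ (19, 6): covers {Eta, Gamma, Iota, Beta, Alpha} → 207
  ε (13, 18): covers {Delta, Zeta, Alpha} → 190
Maximum coverage at β: 280 annual calls.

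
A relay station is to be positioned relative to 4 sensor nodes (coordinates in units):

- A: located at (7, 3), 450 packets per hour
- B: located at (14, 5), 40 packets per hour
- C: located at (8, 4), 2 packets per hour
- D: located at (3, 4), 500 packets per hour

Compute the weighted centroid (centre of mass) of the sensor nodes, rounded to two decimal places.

The minimiser of Σwᵢ‖p−pᵢ‖² is the weighted centroid p* = (Σwᵢpᵢ)/(Σwᵢ).
Σwᵢ = 992.
Σwᵢxᵢ = 450·7 + 40·14 + 2·8 + 500·3 = 5226.
Σwᵢyᵢ = 450·3 + 40·5 + 2·4 + 500·4 = 3558.
x* = 5226/992 = 5.27, y* = 3558/992 = 3.59.

(5.27, 3.59)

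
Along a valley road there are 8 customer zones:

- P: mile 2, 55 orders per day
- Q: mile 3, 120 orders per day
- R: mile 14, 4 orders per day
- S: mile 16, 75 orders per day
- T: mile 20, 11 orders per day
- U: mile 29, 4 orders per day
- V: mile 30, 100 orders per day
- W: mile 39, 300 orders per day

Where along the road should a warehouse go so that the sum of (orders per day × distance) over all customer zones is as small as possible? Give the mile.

For a sum of weighted absolute distances on a line, the optimum is the weighted median (not the mean). Total weight W = 669; half-weight = 334.5.
Sort by position and accumulate weight:
  mile 2 (P, w=55) → cum 55
  mile 3 (Q, w=120) → cum 175
  mile 14 (R, w=4) → cum 179
  mile 16 (S, w=75) → cum 254
  mile 20 (T, w=11) → cum 265
  mile 29 (U, w=4) → cum 269
  mile 30 (V, w=100) → cum 369  ≥ 334.5 → median here
  mile 39 (W, w=300) → cum 669
Optimal location: mile 30.

x = 30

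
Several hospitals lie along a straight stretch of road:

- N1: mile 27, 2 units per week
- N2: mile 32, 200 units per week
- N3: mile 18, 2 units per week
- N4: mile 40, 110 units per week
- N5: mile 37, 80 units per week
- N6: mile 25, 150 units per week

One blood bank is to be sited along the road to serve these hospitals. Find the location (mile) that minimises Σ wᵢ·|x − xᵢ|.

x = 32

For a sum of weighted absolute distances on a line, the optimum is the weighted median (not the mean). Total weight W = 544; half-weight = 272.
Sort by position and accumulate weight:
  mile 18 (N3, w=2) → cum 2
  mile 25 (N6, w=150) → cum 152
  mile 27 (N1, w=2) → cum 154
  mile 32 (N2, w=200) → cum 354  ≥ 272 → median here
  mile 37 (N5, w=80) → cum 434
  mile 40 (N4, w=110) → cum 544
Optimal location: mile 32.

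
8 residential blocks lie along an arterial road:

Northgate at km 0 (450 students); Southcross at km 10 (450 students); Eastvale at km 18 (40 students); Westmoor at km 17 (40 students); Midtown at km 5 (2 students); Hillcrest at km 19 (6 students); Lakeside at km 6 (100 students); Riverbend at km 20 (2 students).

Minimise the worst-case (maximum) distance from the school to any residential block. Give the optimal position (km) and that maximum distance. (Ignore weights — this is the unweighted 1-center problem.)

location 10, max distance 10

The 1-center on a line is the midpoint of the two extreme points: leftmost at 0, rightmost at 20.
Optimal location = (0 + 20)/2 = 10; maximum distance = (20 − 0)/2 = 10.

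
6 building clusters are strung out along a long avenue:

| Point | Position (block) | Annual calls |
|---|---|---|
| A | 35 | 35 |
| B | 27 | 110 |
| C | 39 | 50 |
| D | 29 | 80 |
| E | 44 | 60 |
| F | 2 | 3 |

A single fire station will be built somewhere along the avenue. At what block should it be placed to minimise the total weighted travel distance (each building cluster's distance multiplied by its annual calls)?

For a sum of weighted absolute distances on a line, the optimum is the weighted median (not the mean). Total weight W = 338; half-weight = 169.
Sort by position and accumulate weight:
  block 2 (F, w=3) → cum 3
  block 27 (B, w=110) → cum 113
  block 29 (D, w=80) → cum 193  ≥ 169 → median here
  block 35 (A, w=35) → cum 228
  block 39 (C, w=50) → cum 278
  block 44 (E, w=60) → cum 338
Optimal location: block 29.

x = 29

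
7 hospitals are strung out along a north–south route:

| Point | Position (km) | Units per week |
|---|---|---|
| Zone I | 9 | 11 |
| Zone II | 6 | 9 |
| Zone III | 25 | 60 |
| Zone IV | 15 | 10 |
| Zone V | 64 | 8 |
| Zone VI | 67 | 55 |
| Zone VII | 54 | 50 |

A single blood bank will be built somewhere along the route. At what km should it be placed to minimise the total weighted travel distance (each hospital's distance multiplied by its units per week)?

x = 54

For a sum of weighted absolute distances on a line, the optimum is the weighted median (not the mean). Total weight W = 203; half-weight = 101.5.
Sort by position and accumulate weight:
  km 6 (Zone II, w=9) → cum 9
  km 9 (Zone I, w=11) → cum 20
  km 15 (Zone IV, w=10) → cum 30
  km 25 (Zone III, w=60) → cum 90
  km 54 (Zone VII, w=50) → cum 140  ≥ 101.5 → median here
  km 64 (Zone V, w=8) → cum 148
  km 67 (Zone VI, w=55) → cum 203
Optimal location: km 54.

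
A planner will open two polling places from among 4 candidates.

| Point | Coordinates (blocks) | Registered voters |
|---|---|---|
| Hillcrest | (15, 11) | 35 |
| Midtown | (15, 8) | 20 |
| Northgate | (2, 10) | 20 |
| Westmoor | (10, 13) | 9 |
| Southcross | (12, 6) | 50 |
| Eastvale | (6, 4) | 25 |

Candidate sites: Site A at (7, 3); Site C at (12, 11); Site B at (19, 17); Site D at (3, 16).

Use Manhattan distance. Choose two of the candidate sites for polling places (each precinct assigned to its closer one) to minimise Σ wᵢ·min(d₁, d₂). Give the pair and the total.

{Site A, Site C}, total 781

Evaluate every pair (each demand assigned to the nearer of the two):
  {Site A, Site C}: total = 781
  {Site C, Site D}: total = 976
  {Site C, Site B}: total = 1056
  {Site A, Site B}: total = 1417
  {Site A, Site D}: total = 1500
  {Site B, Site D}: total = 2115
Best pair: {Site A, Site C} with total 781.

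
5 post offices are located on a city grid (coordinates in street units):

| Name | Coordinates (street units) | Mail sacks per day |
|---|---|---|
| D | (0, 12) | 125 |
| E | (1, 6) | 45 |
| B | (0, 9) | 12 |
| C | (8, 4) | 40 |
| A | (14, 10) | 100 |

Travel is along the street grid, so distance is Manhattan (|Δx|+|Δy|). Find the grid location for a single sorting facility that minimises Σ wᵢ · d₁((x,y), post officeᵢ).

Manhattan distance separates: Σwᵢ(|x−xᵢ|+|y−yᵢ|) = Σwᵢ|x−xᵢ| + Σwᵢ|y−yᵢ|, so x and y are optimised independently as 1-D weighted medians.
Total weight W = 322; half = 161.
x-coordinate, sorted with cumulative weight:
  x=0 (D, w=125) cum 125
  x=0 (B, w=12) cum 137
  x=1 (E, w=45) cum 182  ← median
  x=8 (C, w=40) cum 222
  x=14 (A, w=100) cum 322
⇒ x* = 1
y-coordinate, sorted with cumulative weight:
  y=4 (C, w=40) cum 40
  y=6 (E, w=45) cum 85
  y=9 (B, w=12) cum 97
  y=10 (A, w=100) cum 197  ← median
  y=12 (D, w=125) cum 322
⇒ y* = 10

(1, 10)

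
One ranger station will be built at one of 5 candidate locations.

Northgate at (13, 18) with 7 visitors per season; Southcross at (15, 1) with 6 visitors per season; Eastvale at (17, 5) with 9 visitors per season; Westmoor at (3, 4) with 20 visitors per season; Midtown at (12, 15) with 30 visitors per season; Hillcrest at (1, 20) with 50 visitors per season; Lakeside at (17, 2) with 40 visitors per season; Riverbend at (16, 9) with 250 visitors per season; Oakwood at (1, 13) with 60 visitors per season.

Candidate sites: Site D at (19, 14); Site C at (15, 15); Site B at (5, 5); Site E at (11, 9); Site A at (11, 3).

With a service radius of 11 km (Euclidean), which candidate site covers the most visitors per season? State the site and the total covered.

Site E, covering 422

Coverage radius r = 11 km; a point is covered iff (Δx)²+(Δy)² ≤ 11² = 121.
  Site D (19, 14): covers {Northgate, Eastvale, Midtown, Riverbend} → 296
  Site C (15, 15): covers {Northgate, Eastvale, Midtown, Riverbend} → 296
  Site B (5, 5): covers {Southcross, Westmoor, Oakwood} → 86
  Site E (11, 9): covers {Northgate, Southcross, Eastvale, Westmoor, Midtown, Lakeside, Riverbend, Oakwood} → 422
  Site A (11, 3): covers {Southcross, Eastvale, Westmoor, Lakeside, Riverbend} → 325
Maximum coverage at Site E: 422 visitors per season.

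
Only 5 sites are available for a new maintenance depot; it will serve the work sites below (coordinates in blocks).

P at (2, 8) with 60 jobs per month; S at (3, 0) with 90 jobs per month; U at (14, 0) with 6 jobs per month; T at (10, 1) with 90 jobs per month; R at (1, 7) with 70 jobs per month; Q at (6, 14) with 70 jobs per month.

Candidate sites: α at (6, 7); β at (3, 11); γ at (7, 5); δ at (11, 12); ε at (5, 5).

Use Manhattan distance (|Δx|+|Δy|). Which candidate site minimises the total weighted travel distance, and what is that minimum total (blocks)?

Total weighted distance at each candidate:
  α (6, 7): total = 3030
  β (3, 11): total = 3732
  γ (7, 5): total = 3252
  δ (11, 12): total = 5290
  ε (5, 5): total = 3004
Minimum is at ε with total 3004 blocks.

ε, total 3004 blocks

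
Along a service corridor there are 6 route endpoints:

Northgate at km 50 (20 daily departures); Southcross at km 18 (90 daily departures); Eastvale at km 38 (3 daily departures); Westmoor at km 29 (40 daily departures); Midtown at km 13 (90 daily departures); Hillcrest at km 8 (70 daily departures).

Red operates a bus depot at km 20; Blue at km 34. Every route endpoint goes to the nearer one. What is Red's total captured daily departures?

The indifferent point is the midpoint (20+34)/2 = 27; route endpoints left of it (closer to Red at 20) go to Red, those right go to Blue.
  Hillcrest at 8 (w=70) → Red
  Midtown at 13 (w=90) → Red
  Southcross at 18 (w=90) → Red
  Westmoor at 29 (w=40) → Blue
  Eastvale at 38 (w=3) → Blue
  Northgate at 50 (w=20) → Blue
Red captures 250; Blue captures 63.

250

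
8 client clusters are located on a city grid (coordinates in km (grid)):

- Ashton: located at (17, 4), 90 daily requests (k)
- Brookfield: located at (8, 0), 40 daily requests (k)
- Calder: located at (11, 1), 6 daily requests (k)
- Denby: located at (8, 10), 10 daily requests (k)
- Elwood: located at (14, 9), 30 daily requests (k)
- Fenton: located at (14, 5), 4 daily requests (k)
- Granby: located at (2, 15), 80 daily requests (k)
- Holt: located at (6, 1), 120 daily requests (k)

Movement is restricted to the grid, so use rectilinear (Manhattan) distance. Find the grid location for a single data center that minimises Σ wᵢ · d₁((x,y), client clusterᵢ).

Manhattan distance separates: Σwᵢ(|x−xᵢ|+|y−yᵢ|) = Σwᵢ|x−xᵢ| + Σwᵢ|y−yᵢ|, so x and y are optimised independently as 1-D weighted medians.
Total weight W = 380; half = 190.
x-coordinate, sorted with cumulative weight:
  x=2 (Granby, w=80) cum 80
  x=6 (Holt, w=120) cum 200  ← median
  x=8 (Brookfield, w=40) cum 240
  x=8 (Denby, w=10) cum 250
  x=11 (Calder, w=6) cum 256
  x=14 (Elwood, w=30) cum 286
  x=14 (Fenton, w=4) cum 290
  x=17 (Ashton, w=90) cum 380
⇒ x* = 6
y-coordinate, sorted with cumulative weight:
  y=0 (Brookfield, w=40) cum 40
  y=1 (Calder, w=6) cum 46
  y=1 (Holt, w=120) cum 166
  y=4 (Ashton, w=90) cum 256  ← median
  y=5 (Fenton, w=4) cum 260
  y=9 (Elwood, w=30) cum 290
  y=10 (Denby, w=10) cum 300
  y=15 (Granby, w=80) cum 380
⇒ y* = 4

(6, 4)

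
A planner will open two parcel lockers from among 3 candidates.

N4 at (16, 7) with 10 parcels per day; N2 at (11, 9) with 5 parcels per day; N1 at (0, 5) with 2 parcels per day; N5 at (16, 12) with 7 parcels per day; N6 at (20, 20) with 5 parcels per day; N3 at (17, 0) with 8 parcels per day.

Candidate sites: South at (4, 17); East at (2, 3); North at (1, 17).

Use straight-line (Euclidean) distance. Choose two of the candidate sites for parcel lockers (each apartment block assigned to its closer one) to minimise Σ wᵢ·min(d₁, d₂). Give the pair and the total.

{South, East}, total 499.2

Evaluate every pair (each demand assigned to the nearer of the two):
  {South, East}: total = 499.2
  {East, North}: total = 534.6
  {South, North}: total = 577.0
Best pair: {South, East} with total 499.2.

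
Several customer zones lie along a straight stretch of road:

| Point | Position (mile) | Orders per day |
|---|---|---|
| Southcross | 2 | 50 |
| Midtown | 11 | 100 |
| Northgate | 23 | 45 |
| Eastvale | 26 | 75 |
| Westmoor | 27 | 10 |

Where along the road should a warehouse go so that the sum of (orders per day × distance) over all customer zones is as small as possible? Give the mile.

For a sum of weighted absolute distances on a line, the optimum is the weighted median (not the mean). Total weight W = 280; half-weight = 140.
Sort by position and accumulate weight:
  mile 2 (Southcross, w=50) → cum 50
  mile 11 (Midtown, w=100) → cum 150  ≥ 140 → median here
  mile 23 (Northgate, w=45) → cum 195
  mile 26 (Eastvale, w=75) → cum 270
  mile 27 (Westmoor, w=10) → cum 280
Optimal location: mile 11.

x = 11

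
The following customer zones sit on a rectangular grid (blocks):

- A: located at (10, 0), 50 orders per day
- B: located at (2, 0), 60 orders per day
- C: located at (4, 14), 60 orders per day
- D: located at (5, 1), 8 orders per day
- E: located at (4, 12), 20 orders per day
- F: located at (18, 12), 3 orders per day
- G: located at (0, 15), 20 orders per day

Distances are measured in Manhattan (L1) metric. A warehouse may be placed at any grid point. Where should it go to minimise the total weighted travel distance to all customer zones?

(4, 1)

Manhattan distance separates: Σwᵢ(|x−xᵢ|+|y−yᵢ|) = Σwᵢ|x−xᵢ| + Σwᵢ|y−yᵢ|, so x and y are optimised independently as 1-D weighted medians.
Total weight W = 221; half = 110.5.
x-coordinate, sorted with cumulative weight:
  x=0 (G, w=20) cum 20
  x=2 (B, w=60) cum 80
  x=4 (C, w=60) cum 140  ← median
  x=4 (E, w=20) cum 160
  x=5 (D, w=8) cum 168
  x=10 (A, w=50) cum 218
  x=18 (F, w=3) cum 221
⇒ x* = 4
y-coordinate, sorted with cumulative weight:
  y=0 (A, w=50) cum 50
  y=0 (B, w=60) cum 110
  y=1 (D, w=8) cum 118  ← median
  y=12 (E, w=20) cum 138
  y=12 (F, w=3) cum 141
  y=14 (C, w=60) cum 201
  y=15 (G, w=20) cum 221
⇒ y* = 1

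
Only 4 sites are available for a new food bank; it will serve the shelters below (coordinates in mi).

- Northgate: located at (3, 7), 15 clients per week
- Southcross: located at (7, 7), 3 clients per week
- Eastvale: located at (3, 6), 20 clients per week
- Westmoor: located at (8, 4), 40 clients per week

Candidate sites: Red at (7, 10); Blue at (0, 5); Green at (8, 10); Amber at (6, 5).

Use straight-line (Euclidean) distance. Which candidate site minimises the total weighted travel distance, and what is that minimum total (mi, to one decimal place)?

Amber, total 213.5 mi

Total weighted distance at each candidate:
  Red (7, 10): total = 440.4
  Blue (0, 5): total = 461.7
  Green (8, 10): total = 465.0
  Amber (6, 5): total = 213.5
Minimum is at Amber with total 213.5 mi.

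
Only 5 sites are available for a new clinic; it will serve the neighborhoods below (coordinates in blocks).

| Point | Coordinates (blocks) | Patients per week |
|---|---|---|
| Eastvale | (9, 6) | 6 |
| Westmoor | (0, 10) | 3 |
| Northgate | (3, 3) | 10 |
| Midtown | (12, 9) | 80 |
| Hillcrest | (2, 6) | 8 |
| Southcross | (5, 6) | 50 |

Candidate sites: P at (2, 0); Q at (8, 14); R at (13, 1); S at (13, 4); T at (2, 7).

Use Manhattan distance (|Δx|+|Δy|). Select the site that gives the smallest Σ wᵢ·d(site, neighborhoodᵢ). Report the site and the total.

T, total 1281 blocks

Total weighted distance at each candidate:
  P (2, 0): total = 2172
  Q (8, 14): total = 1632
  R (13, 1): total = 1738
  S (13, 4): total = 1287
  T (2, 7): total = 1281
Minimum is at T with total 1281 blocks.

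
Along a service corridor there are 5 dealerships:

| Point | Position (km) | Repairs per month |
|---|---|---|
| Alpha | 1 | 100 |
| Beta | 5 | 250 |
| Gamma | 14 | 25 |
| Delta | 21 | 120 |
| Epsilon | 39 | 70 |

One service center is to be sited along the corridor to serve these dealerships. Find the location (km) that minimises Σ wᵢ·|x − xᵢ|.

For a sum of weighted absolute distances on a line, the optimum is the weighted median (not the mean). Total weight W = 565; half-weight = 282.5.
Sort by position and accumulate weight:
  km 1 (Alpha, w=100) → cum 100
  km 5 (Beta, w=250) → cum 350  ≥ 282.5 → median here
  km 14 (Gamma, w=25) → cum 375
  km 21 (Delta, w=120) → cum 495
  km 39 (Epsilon, w=70) → cum 565
Optimal location: km 5.

x = 5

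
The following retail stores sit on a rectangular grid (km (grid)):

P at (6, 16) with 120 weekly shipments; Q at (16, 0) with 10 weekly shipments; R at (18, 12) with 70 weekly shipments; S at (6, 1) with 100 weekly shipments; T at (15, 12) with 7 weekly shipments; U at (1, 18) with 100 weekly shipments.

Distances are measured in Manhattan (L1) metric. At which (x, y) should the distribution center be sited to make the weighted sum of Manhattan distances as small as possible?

(6, 16)

Manhattan distance separates: Σwᵢ(|x−xᵢ|+|y−yᵢ|) = Σwᵢ|x−xᵢ| + Σwᵢ|y−yᵢ|, so x and y are optimised independently as 1-D weighted medians.
Total weight W = 407; half = 203.5.
x-coordinate, sorted with cumulative weight:
  x=1 (U, w=100) cum 100
  x=6 (P, w=120) cum 220  ← median
  x=6 (S, w=100) cum 320
  x=15 (T, w=7) cum 327
  x=16 (Q, w=10) cum 337
  x=18 (R, w=70) cum 407
⇒ x* = 6
y-coordinate, sorted with cumulative weight:
  y=0 (Q, w=10) cum 10
  y=1 (S, w=100) cum 110
  y=12 (R, w=70) cum 180
  y=12 (T, w=7) cum 187
  y=16 (P, w=120) cum 307  ← median
  y=18 (U, w=100) cum 407
⇒ y* = 16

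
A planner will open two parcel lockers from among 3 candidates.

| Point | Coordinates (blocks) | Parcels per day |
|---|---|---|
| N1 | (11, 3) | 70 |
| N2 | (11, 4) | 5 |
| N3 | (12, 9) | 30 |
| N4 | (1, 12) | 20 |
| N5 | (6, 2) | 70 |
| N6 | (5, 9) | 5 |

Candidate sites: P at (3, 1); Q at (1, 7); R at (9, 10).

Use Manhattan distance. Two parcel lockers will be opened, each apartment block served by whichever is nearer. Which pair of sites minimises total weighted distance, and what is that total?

Evaluate every pair (each demand assigned to the nearer of the two):
  {P, R}: total = 1295
  {P, Q}: total = 1555
  {Q, R}: total = 1615
Best pair: {P, R} with total 1295.

{P, R}, total 1295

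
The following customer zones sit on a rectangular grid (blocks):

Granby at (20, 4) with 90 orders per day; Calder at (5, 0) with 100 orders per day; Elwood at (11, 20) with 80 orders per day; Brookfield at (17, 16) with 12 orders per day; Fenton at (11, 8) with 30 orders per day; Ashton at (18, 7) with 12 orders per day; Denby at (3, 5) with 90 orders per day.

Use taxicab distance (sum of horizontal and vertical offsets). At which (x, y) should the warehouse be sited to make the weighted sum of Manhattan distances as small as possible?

(11, 5)

Manhattan distance separates: Σwᵢ(|x−xᵢ|+|y−yᵢ|) = Σwᵢ|x−xᵢ| + Σwᵢ|y−yᵢ|, so x and y are optimised independently as 1-D weighted medians.
Total weight W = 414; half = 207.
x-coordinate, sorted with cumulative weight:
  x=3 (Denby, w=90) cum 90
  x=5 (Calder, w=100) cum 190
  x=11 (Elwood, w=80) cum 270  ← median
  x=11 (Fenton, w=30) cum 300
  x=17 (Brookfield, w=12) cum 312
  x=18 (Ashton, w=12) cum 324
  x=20 (Granby, w=90) cum 414
⇒ x* = 11
y-coordinate, sorted with cumulative weight:
  y=0 (Calder, w=100) cum 100
  y=4 (Granby, w=90) cum 190
  y=5 (Denby, w=90) cum 280  ← median
  y=7 (Ashton, w=12) cum 292
  y=8 (Fenton, w=30) cum 322
  y=16 (Brookfield, w=12) cum 334
  y=20 (Elwood, w=80) cum 414
⇒ y* = 5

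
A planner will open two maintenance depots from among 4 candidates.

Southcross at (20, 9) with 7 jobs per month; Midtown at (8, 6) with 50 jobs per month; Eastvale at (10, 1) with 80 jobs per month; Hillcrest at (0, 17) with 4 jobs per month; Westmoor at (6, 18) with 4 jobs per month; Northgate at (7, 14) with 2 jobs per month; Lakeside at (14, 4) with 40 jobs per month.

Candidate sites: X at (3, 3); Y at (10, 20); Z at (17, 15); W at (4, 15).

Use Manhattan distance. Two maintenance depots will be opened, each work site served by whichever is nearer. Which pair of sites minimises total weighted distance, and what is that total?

Evaluate every pair (each demand assigned to the nearer of the two):
  {X, W}: total = 1806
  {X, Z}: total = 1809
  {X, Y}: total = 1841
  {Z, W}: total = 2925
  {Y, Z}: total = 3037
  {Y, W}: total = 3169
Best pair: {X, W} with total 1806.

{X, W}, total 1806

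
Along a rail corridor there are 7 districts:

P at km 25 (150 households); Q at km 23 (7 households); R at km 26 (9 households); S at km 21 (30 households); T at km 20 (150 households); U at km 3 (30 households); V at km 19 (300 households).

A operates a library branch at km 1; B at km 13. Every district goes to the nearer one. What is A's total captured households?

The indifferent point is the midpoint (1+13)/2 = 7; districts left of it (closer to A at 1) go to A, those right go to B.
  U at 3 (w=30) → A
  V at 19 (w=300) → B
  T at 20 (w=150) → B
  S at 21 (w=30) → B
  Q at 23 (w=7) → B
  P at 25 (w=150) → B
  R at 26 (w=9) → B
A captures 30; B captures 646.

30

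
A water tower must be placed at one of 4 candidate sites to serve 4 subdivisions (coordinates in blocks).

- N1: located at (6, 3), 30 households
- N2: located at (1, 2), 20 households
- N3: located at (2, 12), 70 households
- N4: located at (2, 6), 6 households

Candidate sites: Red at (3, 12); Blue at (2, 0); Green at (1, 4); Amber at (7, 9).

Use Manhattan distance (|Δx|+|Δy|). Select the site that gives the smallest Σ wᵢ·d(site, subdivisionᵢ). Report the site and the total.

Total weighted distance at each candidate:
  Red (3, 12): total = 712
  Blue (2, 0): total = 1146
  Green (1, 4): total = 868
  Amber (7, 9): total = 1078
Minimum is at Red with total 712 blocks.

Red, total 712 blocks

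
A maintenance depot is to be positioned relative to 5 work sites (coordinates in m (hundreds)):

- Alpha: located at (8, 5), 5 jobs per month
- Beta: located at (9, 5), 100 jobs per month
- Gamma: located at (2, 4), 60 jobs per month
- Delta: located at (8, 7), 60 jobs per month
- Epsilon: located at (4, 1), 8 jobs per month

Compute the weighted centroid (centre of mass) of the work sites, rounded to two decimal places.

The minimiser of Σwᵢ‖p−pᵢ‖² is the weighted centroid p* = (Σwᵢpᵢ)/(Σwᵢ).
Σwᵢ = 233.
Σwᵢxᵢ = 5·8 + 100·9 + 60·2 + 60·8 + 8·4 = 1572.
Σwᵢyᵢ = 5·5 + 100·5 + 60·4 + 60·7 + 8·1 = 1193.
x* = 1572/233 = 6.75, y* = 1193/233 = 5.12.

(6.75, 5.12)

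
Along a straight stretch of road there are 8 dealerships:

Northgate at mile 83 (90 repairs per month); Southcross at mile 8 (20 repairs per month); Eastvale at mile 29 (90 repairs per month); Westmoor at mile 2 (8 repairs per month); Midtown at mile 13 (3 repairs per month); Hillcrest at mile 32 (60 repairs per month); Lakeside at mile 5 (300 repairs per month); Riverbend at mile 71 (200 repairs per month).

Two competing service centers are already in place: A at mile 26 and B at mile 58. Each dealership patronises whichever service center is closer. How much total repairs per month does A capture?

481

The indifferent point is the midpoint (26+58)/2 = 42; dealerships left of it (closer to A at 26) go to A, those right go to B.
  Westmoor at 2 (w=8) → A
  Lakeside at 5 (w=300) → A
  Southcross at 8 (w=20) → A
  Midtown at 13 (w=3) → A
  Eastvale at 29 (w=90) → A
  Hillcrest at 32 (w=60) → A
  Riverbend at 71 (w=200) → B
  Northgate at 83 (w=90) → B
A captures 481; B captures 290.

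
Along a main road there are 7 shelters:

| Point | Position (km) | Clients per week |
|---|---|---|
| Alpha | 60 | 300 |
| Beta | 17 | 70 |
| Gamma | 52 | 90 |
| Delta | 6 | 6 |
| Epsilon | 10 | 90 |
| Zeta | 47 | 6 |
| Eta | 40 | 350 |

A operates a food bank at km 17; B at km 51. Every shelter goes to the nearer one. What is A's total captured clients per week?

The indifferent point is the midpoint (17+51)/2 = 34; shelters left of it (closer to A at 17) go to A, those right go to B.
  Delta at 6 (w=6) → A
  Epsilon at 10 (w=90) → A
  Beta at 17 (w=70) → A
  Eta at 40 (w=350) → B
  Zeta at 47 (w=6) → B
  Gamma at 52 (w=90) → B
  Alpha at 60 (w=300) → B
A captures 166; B captures 746.

166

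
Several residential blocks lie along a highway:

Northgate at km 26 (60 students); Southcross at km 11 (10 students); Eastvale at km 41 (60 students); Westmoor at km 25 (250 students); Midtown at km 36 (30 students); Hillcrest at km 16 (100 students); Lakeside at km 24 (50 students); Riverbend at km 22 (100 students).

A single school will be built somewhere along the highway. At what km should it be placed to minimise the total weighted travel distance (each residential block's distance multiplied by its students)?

For a sum of weighted absolute distances on a line, the optimum is the weighted median (not the mean). Total weight W = 660; half-weight = 330.
Sort by position and accumulate weight:
  km 11 (Southcross, w=10) → cum 10
  km 16 (Hillcrest, w=100) → cum 110
  km 22 (Riverbend, w=100) → cum 210
  km 24 (Lakeside, w=50) → cum 260
  km 25 (Westmoor, w=250) → cum 510  ≥ 330 → median here
  km 26 (Northgate, w=60) → cum 570
  km 36 (Midtown, w=30) → cum 600
  km 41 (Eastvale, w=60) → cum 660
Optimal location: km 25.

x = 25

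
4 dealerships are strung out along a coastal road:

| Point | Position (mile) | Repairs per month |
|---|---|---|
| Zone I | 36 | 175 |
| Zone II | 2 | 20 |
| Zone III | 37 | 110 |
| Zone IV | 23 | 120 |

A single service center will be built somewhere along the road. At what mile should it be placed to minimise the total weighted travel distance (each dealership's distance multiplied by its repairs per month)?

x = 36

For a sum of weighted absolute distances on a line, the optimum is the weighted median (not the mean). Total weight W = 425; half-weight = 212.5.
Sort by position and accumulate weight:
  mile 2 (Zone II, w=20) → cum 20
  mile 23 (Zone IV, w=120) → cum 140
  mile 36 (Zone I, w=175) → cum 315  ≥ 212.5 → median here
  mile 37 (Zone III, w=110) → cum 425
Optimal location: mile 36.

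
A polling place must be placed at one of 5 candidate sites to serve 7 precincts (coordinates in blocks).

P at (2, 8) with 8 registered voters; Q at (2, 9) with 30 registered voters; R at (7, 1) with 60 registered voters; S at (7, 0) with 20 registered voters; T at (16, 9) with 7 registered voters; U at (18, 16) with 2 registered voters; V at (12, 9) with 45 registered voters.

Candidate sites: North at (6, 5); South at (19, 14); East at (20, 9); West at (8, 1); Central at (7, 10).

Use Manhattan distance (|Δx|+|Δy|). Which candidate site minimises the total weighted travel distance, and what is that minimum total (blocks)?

Total weighted distance at each candidate:
  North (6, 5): total = 1310
  South (19, 14): total = 3466
  East (20, 9): total = 2798
  West (8, 1): total = 1326
  Central (7, 10): total = 1350
Minimum is at North with total 1310 blocks.

North, total 1310 blocks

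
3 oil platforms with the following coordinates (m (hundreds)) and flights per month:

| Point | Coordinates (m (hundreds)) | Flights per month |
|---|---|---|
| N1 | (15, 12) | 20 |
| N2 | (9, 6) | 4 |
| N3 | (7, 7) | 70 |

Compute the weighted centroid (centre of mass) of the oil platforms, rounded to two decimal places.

The minimiser of Σwᵢ‖p−pᵢ‖² is the weighted centroid p* = (Σwᵢpᵢ)/(Σwᵢ).
Σwᵢ = 94.
Σwᵢxᵢ = 20·15 + 4·9 + 70·7 = 826.
Σwᵢyᵢ = 20·12 + 4·6 + 70·7 = 754.
x* = 826/94 = 8.79, y* = 754/94 = 8.02.

(8.79, 8.02)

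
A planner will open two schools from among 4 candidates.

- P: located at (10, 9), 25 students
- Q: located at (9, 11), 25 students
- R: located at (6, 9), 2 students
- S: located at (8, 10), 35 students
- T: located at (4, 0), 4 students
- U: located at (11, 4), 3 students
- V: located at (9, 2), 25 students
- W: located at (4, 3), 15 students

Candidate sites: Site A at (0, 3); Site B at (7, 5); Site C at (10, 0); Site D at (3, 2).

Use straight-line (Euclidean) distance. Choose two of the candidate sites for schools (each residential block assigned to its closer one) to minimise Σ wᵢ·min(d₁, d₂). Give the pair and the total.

Evaluate every pair (each demand assigned to the nearer of the two):
  {Site B, Site D}: total = 602.5
  {Site B, Site C}: total = 615.5
  {Site A, Site B}: total = 646.4
  {Site C, Site D}: total = 939.3
  {Site A, Site C}: total = 1023.3
  {Site A, Site D}: total = 1068.2
Best pair: {Site B, Site D} with total 602.5.

{Site B, Site D}, total 602.5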